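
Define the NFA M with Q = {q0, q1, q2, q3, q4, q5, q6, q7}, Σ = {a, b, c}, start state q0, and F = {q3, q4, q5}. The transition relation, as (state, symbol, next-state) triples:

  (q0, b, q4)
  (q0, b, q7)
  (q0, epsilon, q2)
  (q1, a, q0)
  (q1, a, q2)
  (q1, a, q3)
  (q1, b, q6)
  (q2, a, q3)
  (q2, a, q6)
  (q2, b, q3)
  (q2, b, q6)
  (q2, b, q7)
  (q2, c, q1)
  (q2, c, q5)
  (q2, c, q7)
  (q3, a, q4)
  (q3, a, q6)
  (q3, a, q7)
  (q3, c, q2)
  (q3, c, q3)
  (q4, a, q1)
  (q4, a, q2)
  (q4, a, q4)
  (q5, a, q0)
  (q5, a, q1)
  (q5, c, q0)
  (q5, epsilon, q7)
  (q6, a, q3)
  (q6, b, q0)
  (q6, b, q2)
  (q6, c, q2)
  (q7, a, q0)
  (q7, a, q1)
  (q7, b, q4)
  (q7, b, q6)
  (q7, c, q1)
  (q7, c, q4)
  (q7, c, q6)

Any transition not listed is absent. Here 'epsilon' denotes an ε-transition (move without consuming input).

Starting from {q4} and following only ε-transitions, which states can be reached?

{q4}

Begin with {q4}.
No ε-moves leave this set, so the closure equals the set itself.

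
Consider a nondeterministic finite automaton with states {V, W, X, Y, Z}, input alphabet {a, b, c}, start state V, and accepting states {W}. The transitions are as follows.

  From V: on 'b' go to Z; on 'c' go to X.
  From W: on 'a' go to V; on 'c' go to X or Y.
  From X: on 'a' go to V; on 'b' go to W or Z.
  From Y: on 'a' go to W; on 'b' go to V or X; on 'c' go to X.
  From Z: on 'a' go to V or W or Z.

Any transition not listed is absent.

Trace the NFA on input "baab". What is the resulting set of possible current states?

Start in {V}.
Read 'b': V→{Z}; now {Z}.
Read 'a': Z→{V, W, Z}; now {V, W, Z}.
Read 'a': V→∅, W→{V}, Z→{V, W, Z}; now {V, W, Z}.
Read 'b': V→{Z}, W→∅, Z→∅; now {Z}.

{Z}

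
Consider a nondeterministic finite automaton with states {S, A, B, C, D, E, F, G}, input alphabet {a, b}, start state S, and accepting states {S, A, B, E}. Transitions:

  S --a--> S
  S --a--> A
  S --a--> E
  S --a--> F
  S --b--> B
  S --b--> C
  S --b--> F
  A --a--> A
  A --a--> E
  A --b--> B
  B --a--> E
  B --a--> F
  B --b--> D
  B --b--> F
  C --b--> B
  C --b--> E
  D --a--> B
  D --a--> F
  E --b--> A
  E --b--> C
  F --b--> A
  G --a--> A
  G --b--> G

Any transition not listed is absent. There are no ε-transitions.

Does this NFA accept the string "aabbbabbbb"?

Start in {S}.
Read 'a': S→{S, A, E, F}; now {S, A, E, F}.
Read 'a': S→{S, A, E, F}, A→{A, E}, E→∅, F→∅; now {S, A, E, F}.
Read 'b': S→{B, C, F}, A→{B}, E→{A, C}, F→{A}; now {A, B, C, F}.
Read 'b': A→{B}, B→{D, F}, C→{B, E}, F→{A}; now {A, B, D, E, F}.
Read 'b': A→{B}, B→{D, F}, D→∅, E→{A, C}, F→{A}; now {A, B, C, D, F}.
Read 'a': A→{A, E}, B→{E, F}, C→∅, D→{B, F}, F→∅; now {A, B, E, F}.
Read 'b': A→{B}, B→{D, F}, E→{A, C}, F→{A}; now {A, B, C, D, F}.
Read 'b': A→{B}, B→{D, F}, C→{B, E}, D→∅, F→{A}; now {A, B, D, E, F}.
Read 'b': A→{B}, B→{D, F}, D→∅, E→{A, C}, F→{A}; now {A, B, C, D, F}.
Read 'b': A→{B}, B→{D, F}, C→{B, E}, D→∅, F→{A}; now {A, B, D, E, F}.
The final set {A, B, D, E, F} contains the accepting states A, B, E.

Yes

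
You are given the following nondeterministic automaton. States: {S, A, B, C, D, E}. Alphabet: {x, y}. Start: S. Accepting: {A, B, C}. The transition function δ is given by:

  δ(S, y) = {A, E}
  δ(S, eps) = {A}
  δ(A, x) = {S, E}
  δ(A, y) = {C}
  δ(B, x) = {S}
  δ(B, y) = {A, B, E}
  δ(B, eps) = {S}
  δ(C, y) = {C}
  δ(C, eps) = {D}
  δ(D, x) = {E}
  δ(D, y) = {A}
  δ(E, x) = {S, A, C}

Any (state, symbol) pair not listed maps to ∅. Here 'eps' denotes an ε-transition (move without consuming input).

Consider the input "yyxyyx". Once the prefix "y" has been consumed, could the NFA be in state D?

Start: ε-closure({S}) = {S, A}.
Read 'y': {S, A} → {A, C, D, E}.
State D is in {A, C, D, E}.

Yes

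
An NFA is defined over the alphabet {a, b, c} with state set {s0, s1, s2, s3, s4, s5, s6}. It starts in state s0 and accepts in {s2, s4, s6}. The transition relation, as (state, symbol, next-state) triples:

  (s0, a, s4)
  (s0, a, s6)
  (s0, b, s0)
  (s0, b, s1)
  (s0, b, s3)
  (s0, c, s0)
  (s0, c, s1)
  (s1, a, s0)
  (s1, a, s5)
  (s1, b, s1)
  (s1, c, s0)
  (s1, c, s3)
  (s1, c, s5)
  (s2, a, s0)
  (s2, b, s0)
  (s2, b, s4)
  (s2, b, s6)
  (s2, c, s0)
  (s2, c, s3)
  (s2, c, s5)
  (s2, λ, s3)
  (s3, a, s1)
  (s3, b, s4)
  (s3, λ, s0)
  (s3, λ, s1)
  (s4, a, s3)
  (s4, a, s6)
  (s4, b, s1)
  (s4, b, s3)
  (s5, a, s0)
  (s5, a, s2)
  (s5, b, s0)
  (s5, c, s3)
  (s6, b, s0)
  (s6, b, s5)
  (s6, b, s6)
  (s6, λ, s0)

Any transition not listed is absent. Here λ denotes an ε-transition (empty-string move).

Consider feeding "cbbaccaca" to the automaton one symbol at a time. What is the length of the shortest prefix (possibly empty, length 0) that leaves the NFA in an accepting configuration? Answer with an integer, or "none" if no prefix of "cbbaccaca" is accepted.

3

Start in {s0}.
Read 'c': {s0} → {s0, s1}.
Read 'b': {s0, s1} → {s0, s1, s3}.
Read 'b': {s0, s1, s3} → {s0, s1, s3, s4}.
None of the earlier sets intersect F, but {s0, s1, s3, s4} does.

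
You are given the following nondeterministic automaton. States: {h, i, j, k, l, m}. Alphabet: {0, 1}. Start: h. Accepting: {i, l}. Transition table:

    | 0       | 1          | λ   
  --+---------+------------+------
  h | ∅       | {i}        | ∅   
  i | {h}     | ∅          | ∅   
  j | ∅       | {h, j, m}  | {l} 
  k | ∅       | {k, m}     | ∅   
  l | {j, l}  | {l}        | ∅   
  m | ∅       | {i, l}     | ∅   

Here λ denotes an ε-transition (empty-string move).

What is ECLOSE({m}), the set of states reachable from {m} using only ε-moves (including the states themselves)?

Begin with {m}.
No ε-moves leave this set, so the closure equals the set itself.

{m}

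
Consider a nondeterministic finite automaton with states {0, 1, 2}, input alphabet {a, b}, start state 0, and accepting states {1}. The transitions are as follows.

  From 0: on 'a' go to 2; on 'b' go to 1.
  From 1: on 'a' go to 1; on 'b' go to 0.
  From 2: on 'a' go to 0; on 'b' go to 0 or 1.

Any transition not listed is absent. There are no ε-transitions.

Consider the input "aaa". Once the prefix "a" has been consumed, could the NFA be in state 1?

No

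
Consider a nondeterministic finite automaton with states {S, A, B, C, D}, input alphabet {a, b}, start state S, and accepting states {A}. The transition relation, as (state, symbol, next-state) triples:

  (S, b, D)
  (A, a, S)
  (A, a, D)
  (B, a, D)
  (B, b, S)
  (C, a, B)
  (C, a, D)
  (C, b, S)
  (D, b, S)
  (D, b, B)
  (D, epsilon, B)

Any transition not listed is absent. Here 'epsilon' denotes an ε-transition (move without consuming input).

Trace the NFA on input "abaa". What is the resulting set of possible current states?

∅

Start in {S}.
Read 'a': S→∅; now ∅.
The set is empty and remains empty for the remaining 3 symbols.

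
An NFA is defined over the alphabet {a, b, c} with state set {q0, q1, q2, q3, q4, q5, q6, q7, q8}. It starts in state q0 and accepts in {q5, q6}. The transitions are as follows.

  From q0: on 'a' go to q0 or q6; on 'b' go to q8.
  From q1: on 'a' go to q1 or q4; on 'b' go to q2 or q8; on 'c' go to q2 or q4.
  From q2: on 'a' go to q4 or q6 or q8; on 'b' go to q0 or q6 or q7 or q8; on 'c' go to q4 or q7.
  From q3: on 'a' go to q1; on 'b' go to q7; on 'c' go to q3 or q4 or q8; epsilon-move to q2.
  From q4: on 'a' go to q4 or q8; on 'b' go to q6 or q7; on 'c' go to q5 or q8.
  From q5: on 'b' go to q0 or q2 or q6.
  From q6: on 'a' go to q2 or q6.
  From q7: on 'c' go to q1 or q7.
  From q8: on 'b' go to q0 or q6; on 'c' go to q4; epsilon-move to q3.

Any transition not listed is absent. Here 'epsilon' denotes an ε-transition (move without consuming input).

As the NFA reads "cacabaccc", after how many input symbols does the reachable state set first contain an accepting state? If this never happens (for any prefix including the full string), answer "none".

none

Start in {q0}.
Read 'c': q0→∅; now ∅.
The set is empty and remains empty for the remaining 8 symbols.
No reachable set along the way intersects F.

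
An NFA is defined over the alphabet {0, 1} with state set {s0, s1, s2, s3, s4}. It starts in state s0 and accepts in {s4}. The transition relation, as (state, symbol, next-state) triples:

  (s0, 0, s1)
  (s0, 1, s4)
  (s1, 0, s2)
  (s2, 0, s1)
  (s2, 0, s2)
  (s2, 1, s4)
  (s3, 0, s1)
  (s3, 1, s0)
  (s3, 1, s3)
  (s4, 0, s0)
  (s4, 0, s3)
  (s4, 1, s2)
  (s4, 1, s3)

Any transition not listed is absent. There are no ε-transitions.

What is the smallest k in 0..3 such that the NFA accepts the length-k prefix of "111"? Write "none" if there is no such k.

1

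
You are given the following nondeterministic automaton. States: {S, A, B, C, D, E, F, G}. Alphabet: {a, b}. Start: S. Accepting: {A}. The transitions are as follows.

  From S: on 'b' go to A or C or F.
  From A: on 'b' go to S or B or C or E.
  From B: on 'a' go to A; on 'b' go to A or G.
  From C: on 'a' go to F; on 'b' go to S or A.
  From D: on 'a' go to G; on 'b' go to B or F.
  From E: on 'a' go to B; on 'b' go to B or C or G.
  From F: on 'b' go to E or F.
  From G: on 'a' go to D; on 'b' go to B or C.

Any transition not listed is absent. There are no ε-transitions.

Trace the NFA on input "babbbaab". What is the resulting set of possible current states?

Start in {S}.
Read 'b': S→{A, C, F}; now {A, C, F}.
Read 'a': A→∅, C→{F}, F→∅; now {F}.
Read 'b': F→{E, F}; now {E, F}.
Read 'b': E→{B, C, G}, F→{E, F}; now {B, C, E, F, G}.
Read 'b': B→{A, G}, C→{S, A}, E→{B, C, G}, F→{E, F}, G→{B, C}; now {S, A, B, C, E, F, G}.
Read 'a': S→∅, A→∅, B→{A}, C→{F}, E→{B}, F→∅, G→{D}; now {A, B, D, F}.
Read 'a': A→∅, B→{A}, D→{G}, F→∅; now {A, G}.
Read 'b': A→{S, B, C, E}, G→{B, C}; now {S, B, C, E}.

{S, B, C, E}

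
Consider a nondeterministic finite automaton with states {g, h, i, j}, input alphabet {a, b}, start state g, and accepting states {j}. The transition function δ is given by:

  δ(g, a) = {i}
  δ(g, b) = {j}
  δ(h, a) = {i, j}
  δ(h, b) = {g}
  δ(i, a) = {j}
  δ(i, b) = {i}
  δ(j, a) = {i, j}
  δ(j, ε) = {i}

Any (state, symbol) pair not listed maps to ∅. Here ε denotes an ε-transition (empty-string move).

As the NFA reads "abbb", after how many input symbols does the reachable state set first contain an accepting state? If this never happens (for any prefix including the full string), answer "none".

Start in {g}.
Read 'a': {g} → {i}.
Read 'b': {i} → {i}.
Read 'b': {i} → {i}.
Read 'b': {i} → {i}.
No reachable set along the way intersects F.

none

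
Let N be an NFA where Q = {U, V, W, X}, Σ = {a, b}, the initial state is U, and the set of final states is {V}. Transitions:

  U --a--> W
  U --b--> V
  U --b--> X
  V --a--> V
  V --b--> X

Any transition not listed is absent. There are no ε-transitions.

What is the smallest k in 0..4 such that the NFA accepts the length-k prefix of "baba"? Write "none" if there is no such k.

1

Start in {U}.
Read 'b': U→{V, X}; now {V, X}.
None of the earlier sets intersect F, but {V, X} does.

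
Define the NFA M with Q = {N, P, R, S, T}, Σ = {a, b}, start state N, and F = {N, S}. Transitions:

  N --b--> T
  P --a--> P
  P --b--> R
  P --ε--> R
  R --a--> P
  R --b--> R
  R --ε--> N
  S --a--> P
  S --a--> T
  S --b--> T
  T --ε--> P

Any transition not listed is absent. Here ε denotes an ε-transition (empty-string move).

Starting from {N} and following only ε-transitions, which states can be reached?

Begin with {N}.
No ε-moves leave this set, so the closure equals the set itself.

{N}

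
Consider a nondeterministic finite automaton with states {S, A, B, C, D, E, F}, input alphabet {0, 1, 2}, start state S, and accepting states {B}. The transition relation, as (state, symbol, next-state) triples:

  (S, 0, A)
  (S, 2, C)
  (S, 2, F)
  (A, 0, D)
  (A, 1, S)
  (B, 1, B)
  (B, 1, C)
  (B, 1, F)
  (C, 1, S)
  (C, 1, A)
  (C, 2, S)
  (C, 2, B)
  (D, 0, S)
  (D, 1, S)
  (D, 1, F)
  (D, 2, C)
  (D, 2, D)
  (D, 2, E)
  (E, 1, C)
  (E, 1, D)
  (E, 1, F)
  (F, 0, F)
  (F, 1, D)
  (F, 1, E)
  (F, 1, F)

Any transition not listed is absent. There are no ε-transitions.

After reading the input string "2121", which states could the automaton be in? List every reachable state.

Start in {S}.
Read '2': S→{C, F}; now {C, F}.
Read '1': C→{S, A}, F→{D, E, F}; now {S, A, D, E, F}.
Read '2': S→{C, F}, A→∅, D→{C, D, E}, E→∅, F→∅; now {C, D, E, F}.
Read '1': C→{S, A}, D→{S, F}, E→{C, D, F}, F→{D, E, F}; now {S, A, C, D, E, F}.

{S, A, C, D, E, F}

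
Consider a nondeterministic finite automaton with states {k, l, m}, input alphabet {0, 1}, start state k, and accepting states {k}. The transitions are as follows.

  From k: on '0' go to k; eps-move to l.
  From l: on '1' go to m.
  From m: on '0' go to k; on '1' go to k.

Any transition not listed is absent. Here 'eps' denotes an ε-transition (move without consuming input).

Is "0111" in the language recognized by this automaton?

No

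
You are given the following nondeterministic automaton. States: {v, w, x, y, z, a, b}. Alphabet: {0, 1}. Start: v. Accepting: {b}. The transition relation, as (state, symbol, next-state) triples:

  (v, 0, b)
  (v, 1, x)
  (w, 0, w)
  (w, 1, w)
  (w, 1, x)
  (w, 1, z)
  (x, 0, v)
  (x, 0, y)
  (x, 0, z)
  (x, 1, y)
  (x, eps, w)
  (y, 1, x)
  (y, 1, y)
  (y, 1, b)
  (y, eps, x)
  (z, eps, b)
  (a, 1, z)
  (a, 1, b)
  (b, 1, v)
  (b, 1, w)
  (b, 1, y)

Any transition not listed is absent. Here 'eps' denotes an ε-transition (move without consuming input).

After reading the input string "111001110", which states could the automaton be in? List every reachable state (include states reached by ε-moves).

{v, w, x, y, z, b}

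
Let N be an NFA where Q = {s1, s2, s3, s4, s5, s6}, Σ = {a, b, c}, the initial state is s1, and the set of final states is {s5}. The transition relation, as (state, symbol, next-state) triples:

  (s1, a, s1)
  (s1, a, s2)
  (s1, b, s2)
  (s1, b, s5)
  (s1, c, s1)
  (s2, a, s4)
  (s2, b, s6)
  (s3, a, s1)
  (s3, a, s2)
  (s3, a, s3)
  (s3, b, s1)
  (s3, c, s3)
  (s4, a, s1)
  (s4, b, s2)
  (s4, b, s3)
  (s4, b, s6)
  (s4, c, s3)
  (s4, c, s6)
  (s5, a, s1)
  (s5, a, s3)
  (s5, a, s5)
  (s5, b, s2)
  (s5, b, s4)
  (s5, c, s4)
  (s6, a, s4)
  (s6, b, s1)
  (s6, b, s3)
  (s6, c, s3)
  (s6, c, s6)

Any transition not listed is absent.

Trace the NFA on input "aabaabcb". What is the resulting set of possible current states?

Start in {s1}.
Read 'a': s1→{s1, s2}; now {s1, s2}.
Read 'a': s1→{s1, s2}, s2→{s4}; now {s1, s2, s4}.
Read 'b': s1→{s2, s5}, s2→{s6}, s4→{s2, s3, s6}; now {s2, s3, s5, s6}.
Read 'a': s2→{s4}, s3→{s1, s2, s3}, s5→{s1, s3, s5}, s6→{s4}; now {s1, s2, s3, s4, s5}.
Read 'a': s1→{s1, s2}, s2→{s4}, s3→{s1, s2, s3}, s4→{s1}, s5→{s1, s3, s5}; now {s1, s2, s3, s4, s5}.
Read 'b': s1→{s2, s5}, s2→{s6}, s3→{s1}, s4→{s2, s3, s6}, s5→{s2, s4}; now {s1, s2, s3, s4, s5, s6}.
Read 'c': s1→{s1}, s2→∅, s3→{s3}, s4→{s3, s6}, s5→{s4}, s6→{s3, s6}; now {s1, s3, s4, s6}.
Read 'b': s1→{s2, s5}, s3→{s1}, s4→{s2, s3, s6}, s6→{s1, s3}; now {s1, s2, s3, s5, s6}.

{s1, s2, s3, s5, s6}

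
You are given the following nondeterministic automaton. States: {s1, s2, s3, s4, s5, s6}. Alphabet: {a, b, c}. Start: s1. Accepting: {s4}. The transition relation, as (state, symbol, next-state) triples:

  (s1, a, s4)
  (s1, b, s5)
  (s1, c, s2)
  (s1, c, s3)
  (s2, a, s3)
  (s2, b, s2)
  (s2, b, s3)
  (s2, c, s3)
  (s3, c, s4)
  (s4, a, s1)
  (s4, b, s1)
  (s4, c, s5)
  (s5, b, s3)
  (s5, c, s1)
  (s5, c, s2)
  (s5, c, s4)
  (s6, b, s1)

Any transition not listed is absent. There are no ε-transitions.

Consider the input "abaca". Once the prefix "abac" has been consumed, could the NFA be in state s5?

Start in {s1}.
Read 'a': s1→{s4}; now {s4}.
Read 'b': s4→{s1}; now {s1}.
Read 'a': s1→{s4}; now {s4}.
Read 'c': s4→{s5}; now {s5}.
State s5 is in {s5}.

Yes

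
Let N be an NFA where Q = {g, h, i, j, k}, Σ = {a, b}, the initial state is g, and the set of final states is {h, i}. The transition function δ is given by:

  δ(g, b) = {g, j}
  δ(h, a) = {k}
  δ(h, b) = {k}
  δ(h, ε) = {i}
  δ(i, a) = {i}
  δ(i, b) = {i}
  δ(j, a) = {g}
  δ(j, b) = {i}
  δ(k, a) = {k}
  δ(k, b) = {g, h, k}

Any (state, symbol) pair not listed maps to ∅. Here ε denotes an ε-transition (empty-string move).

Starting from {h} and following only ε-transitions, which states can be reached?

{h, i}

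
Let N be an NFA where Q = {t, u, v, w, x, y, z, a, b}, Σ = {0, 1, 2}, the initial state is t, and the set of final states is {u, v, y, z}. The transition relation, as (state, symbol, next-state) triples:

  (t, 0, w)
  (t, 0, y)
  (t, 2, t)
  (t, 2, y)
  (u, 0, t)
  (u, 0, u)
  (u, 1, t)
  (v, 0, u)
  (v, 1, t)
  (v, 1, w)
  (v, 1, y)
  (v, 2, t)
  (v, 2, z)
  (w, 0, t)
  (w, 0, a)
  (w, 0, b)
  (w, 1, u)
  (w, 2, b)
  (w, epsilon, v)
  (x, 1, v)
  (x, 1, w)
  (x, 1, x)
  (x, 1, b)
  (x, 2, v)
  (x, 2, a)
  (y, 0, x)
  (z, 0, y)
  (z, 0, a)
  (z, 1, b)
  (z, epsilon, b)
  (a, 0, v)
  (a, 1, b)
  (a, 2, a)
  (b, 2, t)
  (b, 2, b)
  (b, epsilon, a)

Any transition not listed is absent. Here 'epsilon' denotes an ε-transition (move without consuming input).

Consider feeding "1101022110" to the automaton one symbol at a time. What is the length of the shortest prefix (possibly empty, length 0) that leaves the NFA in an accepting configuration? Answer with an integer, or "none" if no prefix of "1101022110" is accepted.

none

Start in {t}.
Read '1': {t} → ∅.
The set is empty and remains empty for the remaining 9 symbols.
No reachable set along the way intersects F.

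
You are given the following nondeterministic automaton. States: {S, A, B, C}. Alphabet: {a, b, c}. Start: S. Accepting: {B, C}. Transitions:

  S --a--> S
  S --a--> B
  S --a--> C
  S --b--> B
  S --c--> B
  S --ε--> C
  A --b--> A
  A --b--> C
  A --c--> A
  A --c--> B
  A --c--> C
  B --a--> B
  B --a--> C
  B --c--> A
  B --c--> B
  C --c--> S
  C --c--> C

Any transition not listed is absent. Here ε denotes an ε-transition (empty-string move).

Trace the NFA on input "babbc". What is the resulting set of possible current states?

∅

Start: ε-closure({S}) = {S, C}.
Read 'b': S→{B}, C→∅; now {B}.
Read 'a': B→{B, C}; now {B, C}.
Read 'b': B→∅, C→∅; now ∅.
The set is empty and remains empty for the remaining 2 symbols.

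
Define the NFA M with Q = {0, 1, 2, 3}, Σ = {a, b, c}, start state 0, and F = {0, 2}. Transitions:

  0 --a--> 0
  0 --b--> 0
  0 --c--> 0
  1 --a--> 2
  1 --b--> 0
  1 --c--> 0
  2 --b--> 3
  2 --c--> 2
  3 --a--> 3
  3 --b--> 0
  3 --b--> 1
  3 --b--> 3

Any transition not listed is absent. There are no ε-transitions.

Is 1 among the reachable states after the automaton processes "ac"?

No

Start in {0}.
Read 'a': {0} → {0}.
Read 'c': {0} → {0}.
State 1 is not in {0}.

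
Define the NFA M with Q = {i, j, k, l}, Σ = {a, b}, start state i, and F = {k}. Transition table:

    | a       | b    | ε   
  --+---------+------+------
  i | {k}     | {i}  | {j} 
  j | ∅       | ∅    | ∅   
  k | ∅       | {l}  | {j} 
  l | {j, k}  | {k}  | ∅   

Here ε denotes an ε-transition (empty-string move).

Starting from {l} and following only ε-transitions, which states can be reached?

{l}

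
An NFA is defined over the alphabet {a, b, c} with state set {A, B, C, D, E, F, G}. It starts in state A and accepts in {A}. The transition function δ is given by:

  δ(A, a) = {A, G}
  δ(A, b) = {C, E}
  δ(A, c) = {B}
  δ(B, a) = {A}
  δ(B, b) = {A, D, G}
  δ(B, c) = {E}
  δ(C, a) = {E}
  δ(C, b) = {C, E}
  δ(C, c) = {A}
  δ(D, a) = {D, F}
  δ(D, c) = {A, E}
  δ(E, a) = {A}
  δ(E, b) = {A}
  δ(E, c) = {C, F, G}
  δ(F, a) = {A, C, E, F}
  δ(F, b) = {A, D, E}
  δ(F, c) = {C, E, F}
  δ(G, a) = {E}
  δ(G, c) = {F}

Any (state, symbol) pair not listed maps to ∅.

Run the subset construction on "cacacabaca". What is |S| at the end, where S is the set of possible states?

Start in {A}.
Read 'c': {A} → {B}.
Read 'a': {B} → {A}.
Read 'c': {A} → {B}.
Read 'a': {B} → {A}.
Read 'c': {A} → {B}.
Read 'a': {B} → {A}.
Read 'b': {A} → {C, E}.
Read 'a': {C, E} → {A, E}.
Read 'c': {A, E} → {B, C, F, G}.
Read 'a': {B, C, F, G} → {A, C, E, F}.
That set has 4 states.

4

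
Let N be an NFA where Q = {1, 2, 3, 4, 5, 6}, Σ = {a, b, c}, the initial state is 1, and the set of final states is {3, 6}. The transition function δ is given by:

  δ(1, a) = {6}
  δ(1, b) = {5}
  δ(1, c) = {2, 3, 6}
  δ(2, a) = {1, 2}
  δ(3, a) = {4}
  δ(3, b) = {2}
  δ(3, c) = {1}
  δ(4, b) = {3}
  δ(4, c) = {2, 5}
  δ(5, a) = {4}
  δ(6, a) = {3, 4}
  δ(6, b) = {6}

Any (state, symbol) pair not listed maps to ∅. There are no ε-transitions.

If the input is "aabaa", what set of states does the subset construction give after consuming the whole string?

Start in {1}.
Read 'a': 1→{6}; now {6}.
Read 'a': 6→{3, 4}; now {3, 4}.
Read 'b': 3→{2}, 4→{3}; now {2, 3}.
Read 'a': 2→{1, 2}, 3→{4}; now {1, 2, 4}.
Read 'a': 1→{6}, 2→{1, 2}, 4→∅; now {1, 2, 6}.

{1, 2, 6}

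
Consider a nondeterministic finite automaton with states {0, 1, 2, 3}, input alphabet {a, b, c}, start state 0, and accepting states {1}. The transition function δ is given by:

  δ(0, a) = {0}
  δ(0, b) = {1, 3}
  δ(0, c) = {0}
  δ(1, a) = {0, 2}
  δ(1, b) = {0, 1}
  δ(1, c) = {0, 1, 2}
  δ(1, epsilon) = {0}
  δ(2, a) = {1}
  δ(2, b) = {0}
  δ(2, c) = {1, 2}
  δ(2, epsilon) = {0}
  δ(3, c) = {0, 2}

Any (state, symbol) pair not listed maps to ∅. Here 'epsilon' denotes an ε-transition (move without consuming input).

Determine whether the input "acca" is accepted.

Start in {0}.
Read 'a': 0→{0}; now {0}.
Read 'c': 0→{0}; now {0}.
Read 'c': 0→{0}; now {0}.
Read 'a': 0→{0}; now {0}.
The final set {0} contains no accepting state.

No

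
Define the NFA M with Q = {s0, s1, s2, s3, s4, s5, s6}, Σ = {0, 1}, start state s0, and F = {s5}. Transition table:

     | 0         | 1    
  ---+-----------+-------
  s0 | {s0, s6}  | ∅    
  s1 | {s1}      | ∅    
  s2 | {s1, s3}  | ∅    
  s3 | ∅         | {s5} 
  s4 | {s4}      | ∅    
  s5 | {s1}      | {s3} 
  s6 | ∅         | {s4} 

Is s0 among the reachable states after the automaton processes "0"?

Yes

Start in {s0}.
Read '0': {s0} → {s0, s6}.
State s0 is in {s0, s6}.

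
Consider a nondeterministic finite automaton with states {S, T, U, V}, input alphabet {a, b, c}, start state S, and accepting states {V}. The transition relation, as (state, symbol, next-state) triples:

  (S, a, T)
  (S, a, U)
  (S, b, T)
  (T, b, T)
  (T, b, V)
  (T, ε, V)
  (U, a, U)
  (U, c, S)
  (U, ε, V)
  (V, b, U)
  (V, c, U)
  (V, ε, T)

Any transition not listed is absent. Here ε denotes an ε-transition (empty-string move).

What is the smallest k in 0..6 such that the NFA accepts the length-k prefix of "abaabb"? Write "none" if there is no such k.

Start in {S}.
Read 'a': {S} → {T, U, V}.
None of the earlier sets intersect F, but {T, U, V} does.

1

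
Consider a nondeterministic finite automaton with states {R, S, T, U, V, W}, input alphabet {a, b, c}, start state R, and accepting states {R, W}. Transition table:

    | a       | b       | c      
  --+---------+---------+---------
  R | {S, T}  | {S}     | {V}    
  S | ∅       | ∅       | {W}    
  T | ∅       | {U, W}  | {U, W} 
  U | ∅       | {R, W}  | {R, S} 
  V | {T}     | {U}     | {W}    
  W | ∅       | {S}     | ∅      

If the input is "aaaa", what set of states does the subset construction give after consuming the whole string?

Start in {R}.
Read 'a': {R} → {S, T}.
Read 'a': {S, T} → ∅.
The set is empty and remains empty for the remaining 2 symbols.

∅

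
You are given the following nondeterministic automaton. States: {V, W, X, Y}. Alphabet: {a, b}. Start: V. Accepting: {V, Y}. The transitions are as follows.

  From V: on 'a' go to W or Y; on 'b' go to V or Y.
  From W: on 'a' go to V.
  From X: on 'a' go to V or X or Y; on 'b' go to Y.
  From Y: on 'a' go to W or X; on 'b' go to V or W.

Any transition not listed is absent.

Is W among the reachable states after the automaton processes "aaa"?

Yes

Start in {V}.
Read 'a': V→{W, Y}; now {W, Y}.
Read 'a': W→{V}, Y→{W, X}; now {V, W, X}.
Read 'a': V→{W, Y}, W→{V}, X→{V, X, Y}; now {V, W, X, Y}.
State W is in {V, W, X, Y}.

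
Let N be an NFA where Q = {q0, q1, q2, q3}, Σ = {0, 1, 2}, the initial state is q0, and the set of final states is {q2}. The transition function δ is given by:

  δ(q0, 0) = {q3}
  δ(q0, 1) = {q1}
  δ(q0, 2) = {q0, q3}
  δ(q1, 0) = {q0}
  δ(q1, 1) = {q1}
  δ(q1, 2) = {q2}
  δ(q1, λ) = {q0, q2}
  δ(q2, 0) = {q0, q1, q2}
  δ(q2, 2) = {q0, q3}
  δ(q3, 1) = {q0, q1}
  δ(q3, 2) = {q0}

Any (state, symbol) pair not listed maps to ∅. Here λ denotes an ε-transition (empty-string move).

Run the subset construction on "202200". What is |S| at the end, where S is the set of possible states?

Start in {q0}.
Read '2': q0→{q0, q3}; now {q0, q3}.
Read '0': q0→{q3}, q3→∅; now {q3}.
Read '2': q3→{q0}; now {q0}.
Read '2': q0→{q0, q3}; now {q0, q3}.
Read '0': q0→{q3}, q3→∅; now {q3}.
Read '0': q3→∅; now ∅.
That set has 0 states.

0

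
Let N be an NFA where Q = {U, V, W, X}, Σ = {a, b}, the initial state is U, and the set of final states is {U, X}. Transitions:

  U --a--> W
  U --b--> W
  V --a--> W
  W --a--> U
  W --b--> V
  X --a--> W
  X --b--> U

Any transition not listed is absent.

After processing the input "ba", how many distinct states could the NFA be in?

1

Start in {U}.
Read 'b': U→{W}; now {W}.
Read 'a': W→{U}; now {U}.
That set has 1 state.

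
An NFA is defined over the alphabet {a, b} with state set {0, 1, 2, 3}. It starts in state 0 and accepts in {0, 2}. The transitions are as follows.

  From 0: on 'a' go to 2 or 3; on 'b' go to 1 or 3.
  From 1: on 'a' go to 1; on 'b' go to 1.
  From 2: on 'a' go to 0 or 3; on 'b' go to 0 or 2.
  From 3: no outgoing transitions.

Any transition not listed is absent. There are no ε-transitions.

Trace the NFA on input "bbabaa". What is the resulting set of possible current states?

Start in {0}.
Read 'b': 0→{1, 3}; now {1, 3}.
Read 'b': 1→{1}, 3→∅; now {1}.
Read 'a': 1→{1}; now {1}.
Read 'b': 1→{1}; now {1}.
Read 'a': 1→{1}; now {1}.
Read 'a': 1→{1}; now {1}.

{1}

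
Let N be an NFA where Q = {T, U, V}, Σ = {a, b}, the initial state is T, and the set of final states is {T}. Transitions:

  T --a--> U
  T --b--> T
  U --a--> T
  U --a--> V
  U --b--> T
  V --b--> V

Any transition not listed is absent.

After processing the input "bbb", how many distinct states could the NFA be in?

Start in {T}.
Read 'b': T→{T}; now {T}.
Read 'b': T→{T}; now {T}.
Read 'b': T→{T}; now {T}.
That set has 1 state.

1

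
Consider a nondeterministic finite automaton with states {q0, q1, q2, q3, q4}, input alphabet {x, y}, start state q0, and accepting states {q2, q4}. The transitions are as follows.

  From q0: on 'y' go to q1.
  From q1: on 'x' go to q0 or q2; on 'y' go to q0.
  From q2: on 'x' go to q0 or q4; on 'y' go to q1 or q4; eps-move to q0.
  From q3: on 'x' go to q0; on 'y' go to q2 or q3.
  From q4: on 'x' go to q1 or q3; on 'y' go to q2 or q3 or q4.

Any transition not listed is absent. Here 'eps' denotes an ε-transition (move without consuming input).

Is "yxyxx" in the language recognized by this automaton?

Yes

Start in {q0}.
Read 'y': q0→{q1}; now {q1}.
Read 'x': q1→{q0, q2}; now {q0, q2}.
Read 'y': q0→{q1}, q2→{q1, q4}; now {q1, q4}.
Read 'x': q1→{q0, q2}, q4→{q1, q3}; now {q0, q1, q2, q3}.
Read 'x': q0→∅, q1→{q0, q2}, q2→{q0, q4}, q3→{q0}; now {q0, q2, q4}.
The final set {q0, q2, q4} contains the accepting states q2, q4.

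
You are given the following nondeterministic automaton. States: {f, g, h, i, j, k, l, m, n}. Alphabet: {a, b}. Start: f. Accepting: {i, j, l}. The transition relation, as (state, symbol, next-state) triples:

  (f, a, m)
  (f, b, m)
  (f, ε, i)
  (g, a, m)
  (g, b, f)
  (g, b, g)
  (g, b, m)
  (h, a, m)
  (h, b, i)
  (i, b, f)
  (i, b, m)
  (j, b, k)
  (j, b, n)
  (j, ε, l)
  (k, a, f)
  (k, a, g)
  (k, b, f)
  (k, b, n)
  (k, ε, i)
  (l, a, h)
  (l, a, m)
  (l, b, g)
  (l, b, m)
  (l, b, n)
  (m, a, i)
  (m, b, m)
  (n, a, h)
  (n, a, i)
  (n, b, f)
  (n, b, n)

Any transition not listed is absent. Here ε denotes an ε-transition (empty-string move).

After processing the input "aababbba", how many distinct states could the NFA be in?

Start: ε-closure({f}) = {f, i}.
Read 'a': f→{m}, i→∅; now {m}.
Read 'a': m→{i}; now {i}.
Read 'b': i→{f, m}; union {f, m}; ε-closure = {f, i, m}.
Read 'a': f→{m}, i→∅, m→{i}; now {i, m}.
Read 'b': i→{f, m}, m→{m}; union {f, m}; ε-closure = {f, i, m}.
Read 'b': f→{m}, i→{f, m}, m→{m}; union {f, m}; ε-closure = {f, i, m}.
Read 'b': f→{m}, i→{f, m}, m→{m}; union {f, m}; ε-closure = {f, i, m}.
Read 'a': f→{m}, i→∅, m→{i}; now {i, m}.
That set has 2 states.

2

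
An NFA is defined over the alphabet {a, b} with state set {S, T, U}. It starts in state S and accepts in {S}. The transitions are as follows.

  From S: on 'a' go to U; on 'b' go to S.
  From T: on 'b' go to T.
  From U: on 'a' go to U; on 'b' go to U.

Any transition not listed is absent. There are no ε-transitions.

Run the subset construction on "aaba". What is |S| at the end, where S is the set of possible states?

1

Start in {S}.
Read 'a': S→{U}; now {U}.
Read 'a': U→{U}; now {U}.
Read 'b': U→{U}; now {U}.
Read 'a': U→{U}; now {U}.
That set has 1 state.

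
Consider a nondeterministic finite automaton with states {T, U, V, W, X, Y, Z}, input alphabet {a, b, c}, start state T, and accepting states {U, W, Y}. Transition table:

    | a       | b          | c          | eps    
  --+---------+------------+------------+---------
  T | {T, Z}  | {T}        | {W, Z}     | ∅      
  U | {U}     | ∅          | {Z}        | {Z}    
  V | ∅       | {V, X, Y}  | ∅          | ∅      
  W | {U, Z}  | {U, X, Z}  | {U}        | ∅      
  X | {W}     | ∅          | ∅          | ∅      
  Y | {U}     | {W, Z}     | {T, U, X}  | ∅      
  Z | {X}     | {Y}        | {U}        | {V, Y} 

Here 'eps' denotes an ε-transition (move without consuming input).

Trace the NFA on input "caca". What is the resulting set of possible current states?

{T, U, V, W, X, Y, Z}

Start in {T}.
Read 'c': {T} → {V, W, Y, Z}.
Read 'a': {V, W, Y, Z} → {U, V, X, Y, Z}.
Read 'c': {U, V, X, Y, Z} → {T, U, V, X, Y, Z}.
Read 'a': {T, U, V, X, Y, Z} → {T, U, V, W, X, Y, Z}.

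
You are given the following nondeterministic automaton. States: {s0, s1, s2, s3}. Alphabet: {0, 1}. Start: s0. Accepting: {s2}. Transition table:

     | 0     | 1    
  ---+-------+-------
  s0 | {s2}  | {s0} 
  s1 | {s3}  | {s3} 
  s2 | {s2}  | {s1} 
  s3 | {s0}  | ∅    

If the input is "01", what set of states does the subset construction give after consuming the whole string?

Start in {s0}.
Read '0': s0→{s2}; now {s2}.
Read '1': s2→{s1}; now {s1}.

{s1}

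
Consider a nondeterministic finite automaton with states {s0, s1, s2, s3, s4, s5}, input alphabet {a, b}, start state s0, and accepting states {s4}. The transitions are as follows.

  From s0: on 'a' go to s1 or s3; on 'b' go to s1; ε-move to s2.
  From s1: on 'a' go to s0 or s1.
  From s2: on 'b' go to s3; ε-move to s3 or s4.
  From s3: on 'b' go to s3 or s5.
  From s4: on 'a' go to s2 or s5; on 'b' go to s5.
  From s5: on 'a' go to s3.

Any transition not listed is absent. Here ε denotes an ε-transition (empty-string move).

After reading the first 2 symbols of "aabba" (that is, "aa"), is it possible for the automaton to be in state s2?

Start: ε-closure({s0}) = {s0, s2, s3, s4}.
Read 'a': s0→{s1, s3}, s2→∅, s3→∅, s4→{s2, s5}; union {s1, s2, s3, s5}; ε-closure = {s1, s2, s3, s4, s5}.
Read 'a': s1→{s0, s1}, s2→∅, s3→∅, s4→{s2, s5}, s5→{s3}; union {s0, s1, s2, s3, s5}; ε-closure = {s0, s1, s2, s3, s4, s5}.
State s2 is in {s0, s1, s2, s3, s4, s5}.

Yes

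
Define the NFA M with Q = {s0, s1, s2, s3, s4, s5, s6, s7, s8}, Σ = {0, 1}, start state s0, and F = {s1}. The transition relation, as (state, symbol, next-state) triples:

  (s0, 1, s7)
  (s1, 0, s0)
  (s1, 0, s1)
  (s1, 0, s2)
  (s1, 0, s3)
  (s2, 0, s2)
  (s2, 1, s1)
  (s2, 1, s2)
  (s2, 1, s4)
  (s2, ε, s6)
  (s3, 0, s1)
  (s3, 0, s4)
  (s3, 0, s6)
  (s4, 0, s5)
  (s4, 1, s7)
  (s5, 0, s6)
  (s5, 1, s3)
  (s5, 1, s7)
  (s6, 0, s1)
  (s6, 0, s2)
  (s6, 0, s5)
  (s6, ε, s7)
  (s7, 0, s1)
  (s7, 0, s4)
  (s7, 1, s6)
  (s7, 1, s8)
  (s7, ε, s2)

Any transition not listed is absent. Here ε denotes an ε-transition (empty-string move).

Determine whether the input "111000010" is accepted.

Yes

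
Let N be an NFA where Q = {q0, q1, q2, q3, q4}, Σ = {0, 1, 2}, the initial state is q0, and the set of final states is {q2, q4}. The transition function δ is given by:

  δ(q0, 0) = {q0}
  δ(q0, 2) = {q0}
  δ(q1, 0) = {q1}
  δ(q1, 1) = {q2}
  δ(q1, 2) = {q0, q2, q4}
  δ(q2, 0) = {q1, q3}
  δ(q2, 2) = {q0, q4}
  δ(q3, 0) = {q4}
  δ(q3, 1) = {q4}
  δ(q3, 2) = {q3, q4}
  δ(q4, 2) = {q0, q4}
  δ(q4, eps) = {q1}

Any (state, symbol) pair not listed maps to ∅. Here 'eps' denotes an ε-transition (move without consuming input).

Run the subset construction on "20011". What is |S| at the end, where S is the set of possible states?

Start in {q0}.
Read '2': q0→{q0}; now {q0}.
Read '0': q0→{q0}; now {q0}.
Read '0': q0→{q0}; now {q0}.
Read '1': q0→∅; now ∅.
The set is empty and remains empty for the remaining 1 symbol.
That set has 0 states.

0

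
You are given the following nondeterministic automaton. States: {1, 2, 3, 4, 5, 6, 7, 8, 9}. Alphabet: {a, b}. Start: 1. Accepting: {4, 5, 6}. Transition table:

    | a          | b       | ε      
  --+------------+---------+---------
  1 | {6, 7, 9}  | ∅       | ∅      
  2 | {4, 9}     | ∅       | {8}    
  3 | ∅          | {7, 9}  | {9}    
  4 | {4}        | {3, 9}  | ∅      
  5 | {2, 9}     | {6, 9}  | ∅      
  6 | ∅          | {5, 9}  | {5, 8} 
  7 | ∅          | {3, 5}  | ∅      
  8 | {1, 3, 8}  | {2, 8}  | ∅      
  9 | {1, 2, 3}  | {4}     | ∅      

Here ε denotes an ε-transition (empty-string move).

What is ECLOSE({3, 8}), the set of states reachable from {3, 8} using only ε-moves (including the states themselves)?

Begin with {3, 8}.
ε-move 3 → 9; add 9.

{3, 8, 9}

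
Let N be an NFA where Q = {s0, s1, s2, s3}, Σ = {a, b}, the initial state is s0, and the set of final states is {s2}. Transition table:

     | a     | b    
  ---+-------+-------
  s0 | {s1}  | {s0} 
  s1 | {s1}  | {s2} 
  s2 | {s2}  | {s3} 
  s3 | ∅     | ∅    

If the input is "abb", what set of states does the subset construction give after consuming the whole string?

Start in {s0}.
Read 'a': s0→{s1}; now {s1}.
Read 'b': s1→{s2}; now {s2}.
Read 'b': s2→{s3}; now {s3}.

{s3}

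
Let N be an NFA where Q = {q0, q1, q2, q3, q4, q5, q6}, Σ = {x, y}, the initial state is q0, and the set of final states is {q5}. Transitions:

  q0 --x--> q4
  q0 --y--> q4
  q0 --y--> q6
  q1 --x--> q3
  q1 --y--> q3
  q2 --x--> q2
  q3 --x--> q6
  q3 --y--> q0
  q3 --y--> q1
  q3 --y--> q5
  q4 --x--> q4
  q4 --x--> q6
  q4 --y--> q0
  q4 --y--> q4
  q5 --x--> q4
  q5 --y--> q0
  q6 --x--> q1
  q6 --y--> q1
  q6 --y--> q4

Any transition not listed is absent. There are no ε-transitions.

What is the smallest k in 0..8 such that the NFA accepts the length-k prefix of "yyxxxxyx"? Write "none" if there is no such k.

Start in {q0}.
Read 'y': {q0} → {q4, q6}.
Read 'y': {q4, q6} → {q0, q1, q4}.
Read 'x': {q0, q1, q4} → {q3, q4, q6}.
Read 'x': {q3, q4, q6} → {q1, q4, q6}.
Read 'x': {q1, q4, q6} → {q1, q3, q4, q6}.
Read 'x': {q1, q3, q4, q6} → {q1, q3, q4, q6}.
Read 'y': {q1, q3, q4, q6} → {q0, q1, q3, q4, q5}.
None of the earlier sets intersect F, but {q0, q1, q3, q4, q5} does.

7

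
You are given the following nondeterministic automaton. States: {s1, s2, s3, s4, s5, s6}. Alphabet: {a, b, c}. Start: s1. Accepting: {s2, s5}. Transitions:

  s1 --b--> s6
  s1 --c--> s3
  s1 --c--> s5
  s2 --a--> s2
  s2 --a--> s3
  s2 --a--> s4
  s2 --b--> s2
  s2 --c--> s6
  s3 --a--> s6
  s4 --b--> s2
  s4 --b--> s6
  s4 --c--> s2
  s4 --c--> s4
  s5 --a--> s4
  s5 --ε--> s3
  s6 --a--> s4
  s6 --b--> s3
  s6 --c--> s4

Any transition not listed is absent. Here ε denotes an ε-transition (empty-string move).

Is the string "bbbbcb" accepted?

No

Start in {s1}.
Read 'b': s1→{s6}; now {s6}.
Read 'b': s6→{s3}; now {s3}.
Read 'b': s3→∅; now ∅.
The set is empty and remains empty for the remaining 3 symbols.
The final set ∅ contains no accepting state.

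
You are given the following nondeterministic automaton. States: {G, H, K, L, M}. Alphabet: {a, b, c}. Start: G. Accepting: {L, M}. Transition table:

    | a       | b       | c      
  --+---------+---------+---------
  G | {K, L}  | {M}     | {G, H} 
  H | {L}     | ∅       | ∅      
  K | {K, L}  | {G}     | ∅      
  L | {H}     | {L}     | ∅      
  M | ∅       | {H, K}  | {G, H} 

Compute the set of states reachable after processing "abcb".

{M}

Start in {G}.
Read 'a': G→{K, L}; now {K, L}.
Read 'b': K→{G}, L→{L}; now {G, L}.
Read 'c': G→{G, H}, L→∅; now {G, H}.
Read 'b': G→{M}, H→∅; now {M}.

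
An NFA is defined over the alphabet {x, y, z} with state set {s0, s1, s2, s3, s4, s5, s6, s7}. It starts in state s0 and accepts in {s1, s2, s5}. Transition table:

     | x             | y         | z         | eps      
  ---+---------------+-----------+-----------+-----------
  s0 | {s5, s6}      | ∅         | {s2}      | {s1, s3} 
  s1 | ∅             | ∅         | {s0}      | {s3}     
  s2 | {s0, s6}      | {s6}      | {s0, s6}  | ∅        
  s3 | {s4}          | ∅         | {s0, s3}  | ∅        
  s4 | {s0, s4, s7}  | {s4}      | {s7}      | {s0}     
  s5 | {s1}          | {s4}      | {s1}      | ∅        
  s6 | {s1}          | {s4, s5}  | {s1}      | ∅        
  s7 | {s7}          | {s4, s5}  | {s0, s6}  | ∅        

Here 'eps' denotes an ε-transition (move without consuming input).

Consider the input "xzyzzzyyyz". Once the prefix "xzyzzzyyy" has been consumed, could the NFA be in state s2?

Start: ε-closure({s0}) = {s0, s1, s3}.
Read 'x': {s0, s1, s3} → {s0, s1, s3, s4, s5, s6}.
Read 'z': {s0, s1, s3, s4, s5, s6} → {s0, s1, s2, s3, s7}.
Read 'y': {s0, s1, s2, s3, s7} → {s0, s1, s3, s4, s5, s6}.
Read 'z': {s0, s1, s3, s4, s5, s6} → {s0, s1, s2, s3, s7}.
Read 'z': {s0, s1, s2, s3, s7} → {s0, s1, s2, s3, s6}.
Read 'z': {s0, s1, s2, s3, s6} → {s0, s1, s2, s3, s6}.
Read 'y': {s0, s1, s2, s3, s6} → {s0, s1, s3, s4, s5, s6}.
Read 'y': {s0, s1, s3, s4, s5, s6} → {s0, s1, s3, s4, s5}.
Read 'y': {s0, s1, s3, s4, s5} → {s0, s1, s3, s4}.
State s2 is not in {s0, s1, s3, s4}.

No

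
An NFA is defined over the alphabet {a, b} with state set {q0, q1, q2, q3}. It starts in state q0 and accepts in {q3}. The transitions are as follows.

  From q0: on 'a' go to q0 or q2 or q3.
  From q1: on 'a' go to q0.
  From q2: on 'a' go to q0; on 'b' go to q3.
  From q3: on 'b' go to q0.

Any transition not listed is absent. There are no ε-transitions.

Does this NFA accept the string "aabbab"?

Yes

Start in {q0}.
Read 'a': {q0} → {q0, q2, q3}.
Read 'a': {q0, q2, q3} → {q0, q2, q3}.
Read 'b': {q0, q2, q3} → {q0, q3}.
Read 'b': {q0, q3} → {q0}.
Read 'a': {q0} → {q0, q2, q3}.
Read 'b': {q0, q2, q3} → {q0, q3}.
The final set {q0, q3} contains the accepting state q3.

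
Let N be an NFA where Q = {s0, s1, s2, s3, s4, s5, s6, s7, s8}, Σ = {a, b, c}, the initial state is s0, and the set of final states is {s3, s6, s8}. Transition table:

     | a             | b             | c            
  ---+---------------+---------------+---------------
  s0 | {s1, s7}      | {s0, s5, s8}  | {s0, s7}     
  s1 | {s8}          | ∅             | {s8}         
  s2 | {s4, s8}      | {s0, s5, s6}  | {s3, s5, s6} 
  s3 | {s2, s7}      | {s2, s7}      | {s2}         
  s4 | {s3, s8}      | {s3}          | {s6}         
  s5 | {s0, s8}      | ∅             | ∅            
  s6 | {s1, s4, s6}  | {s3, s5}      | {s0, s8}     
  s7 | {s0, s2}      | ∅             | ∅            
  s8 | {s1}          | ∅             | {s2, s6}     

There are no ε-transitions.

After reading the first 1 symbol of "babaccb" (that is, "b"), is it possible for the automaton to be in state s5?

Yes

Start in {s0}.
Read 'b': {s0} → {s0, s5, s8}.
State s5 is in {s0, s5, s8}.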